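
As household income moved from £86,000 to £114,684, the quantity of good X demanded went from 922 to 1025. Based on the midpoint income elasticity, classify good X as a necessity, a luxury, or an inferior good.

necessity

%ΔQ = (1025 − 922)/[(922+1025)/2] = 103/973.5 ≈ 0.1058.
%ΔM = (114,684 − 86,000)/[(86,000+114,684)/2] = 28684/100342 ≈ 0.2859.
E_I = %ΔQ/%ΔM ≈ 0.370.
E_I ∈ (0,1): normal good (necessity).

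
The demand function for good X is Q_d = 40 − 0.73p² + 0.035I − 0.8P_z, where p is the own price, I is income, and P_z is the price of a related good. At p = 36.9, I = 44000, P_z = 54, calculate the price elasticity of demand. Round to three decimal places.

-3.662

First evaluate Q_d: 40 − 0.73(36.9)² + 0.035(44000) − 0.8(54) = 40 − 993.9753 + 1540 − 43.2 = 542.8247.
∂Q_d/∂p = −2·0.73·p = -53.874, so E_p = -53.874·(36.9/542.8247) ≈ -3.662.
|E_p| > 1: demand is elastic.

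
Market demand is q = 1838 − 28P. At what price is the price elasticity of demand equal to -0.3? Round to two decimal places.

15.15

Set −bP/(a − bP) = −0.3 ⇒ bP = 0.3(a − bP) ⇒ bP(1+0.3) = 0.3·a.
P = 0.3·1838/(28·1.3) ≈ 15.15.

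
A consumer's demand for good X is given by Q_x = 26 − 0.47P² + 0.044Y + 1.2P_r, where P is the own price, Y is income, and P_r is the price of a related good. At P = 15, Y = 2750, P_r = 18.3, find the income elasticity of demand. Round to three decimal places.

1.914

First evaluate Q_x: 26 − 0.47(15)² + 0.044(2750) + 1.2(18.3) = 26 − 105.75 + 121 + 21.96 = 63.21.
∂Q_x/∂Y = +0.044, so E_I = 0.044·(2750/63.21) ≈ 1.914.
E_I > 1: normal good (luxury).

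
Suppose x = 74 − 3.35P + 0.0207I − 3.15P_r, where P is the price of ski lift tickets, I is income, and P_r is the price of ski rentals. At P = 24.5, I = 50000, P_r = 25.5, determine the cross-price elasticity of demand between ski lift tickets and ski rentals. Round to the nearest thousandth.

x = 74 − 3.35(24.5) + 0.0207(50000) − 3.15(25.5) = 74 − 82.075 + 1035 − 80.325 = 946.6.
∂x/∂P_r = −3.15, so E_xy = -3.15·(25.5/946.6) ≈ -0.085.
E_xy < 0: the goods are complements.

-0.085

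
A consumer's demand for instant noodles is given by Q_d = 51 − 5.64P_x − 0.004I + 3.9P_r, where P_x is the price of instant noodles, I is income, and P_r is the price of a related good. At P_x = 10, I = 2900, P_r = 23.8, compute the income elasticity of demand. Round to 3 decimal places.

-0.153

Substituting, Q_d = 51 − 5.64(10) − 0.004(2900) + 3.9(23.8) = 51 − 56.4 − 11.6 + 92.82 = 75.82.
∂Q_d/∂I = −0.004, so E_I = -0.004·(2900/75.82) ≈ -0.153.
E_I < 0: inferior good.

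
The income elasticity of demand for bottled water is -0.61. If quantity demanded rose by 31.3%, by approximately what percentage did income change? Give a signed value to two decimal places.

-51.31

%ΔQ ≈ E × %ΔI ⇒ %ΔI = %ΔQ / E = (31.3%)/(-0.61) ≈ -51.31%.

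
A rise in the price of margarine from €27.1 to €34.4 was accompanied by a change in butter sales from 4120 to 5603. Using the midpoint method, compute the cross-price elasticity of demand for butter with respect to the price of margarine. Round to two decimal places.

1.28

%ΔQ_x = (5603 − 4120)/[(4120+5603)/2] = 1483/4861.5 ≈ 0.3050.
%ΔP_y = (34.4 − 27.1)/[(27.1+34.4)/2] ≈ 0.2374.
E_xy = 0.3050/0.2374 ≈ 1.28.
E_xy > 0, so butter and margarine are substitutes.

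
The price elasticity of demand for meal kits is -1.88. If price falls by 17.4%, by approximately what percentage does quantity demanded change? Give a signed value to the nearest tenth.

%ΔQ ≈ E × %ΔP = (-1.88) × (-17.4%) ≈ 32.7%.

32.7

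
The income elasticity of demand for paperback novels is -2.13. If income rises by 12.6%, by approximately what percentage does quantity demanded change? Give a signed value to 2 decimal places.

-26.84

%ΔQ ≈ E × %ΔI = (-2.13) × (12.6%) ≈ -26.84%.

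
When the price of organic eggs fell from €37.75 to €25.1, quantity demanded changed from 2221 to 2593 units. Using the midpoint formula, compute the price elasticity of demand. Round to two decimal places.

%ΔQ = (2593 − 2221)/[(2221 + 2593)/2] = 372/2407 ≈ 0.1545.
%Δp = (25.1 − 37.75)/[(37.75 + 25.1)/2] = -12.65/31.425 ≈ -0.4025.
Arc elasticity E = %ΔQ/%Δp ≈ 0.1545/-0.4025 ≈ -0.38.
|E| < 1: demand is inelastic over this range.

-0.38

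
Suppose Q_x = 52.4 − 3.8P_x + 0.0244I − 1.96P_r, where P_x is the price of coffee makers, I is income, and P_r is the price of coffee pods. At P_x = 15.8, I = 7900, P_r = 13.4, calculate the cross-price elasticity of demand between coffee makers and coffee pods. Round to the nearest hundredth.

-0.17

Evaluating quantity at (P_x, I, P_r) gives Q_x = 52.4 − 3.8(15.8) + 0.0244(7900) − 1.96(13.4) = 52.4 − 60.04 + 192.76 − 26.264 = 158.856.
∂Q_x/∂P_r = −1.96, so E_xy = -1.96·(13.4/158.856) ≈ -0.17.
E_xy < 0: the goods are complements.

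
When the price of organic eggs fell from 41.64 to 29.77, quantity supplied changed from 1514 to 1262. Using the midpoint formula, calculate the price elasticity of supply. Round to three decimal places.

0.546

%ΔQ = (1262 − 1514)/[(1514 + 1262)/2] = -252/1388 ≈ -0.1816.
%Δp = (29.77 − 41.64)/[(41.64 + 29.77)/2] = -11.87/35.705 ≈ -0.3324.
Arc elasticity E = %ΔQ/%Δp ≈ -0.1816/-0.3324 ≈ 0.546.
|E| < 1: supply is inelastic over this range.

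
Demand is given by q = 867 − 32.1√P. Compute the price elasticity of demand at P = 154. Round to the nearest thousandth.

-0.425

At P = 154, q = 468.6495.
dq/dP = −32.1/(2√P) = −32.1/(2·12.4097).
Point elasticity E = (dq/dP)·(P/q) = -1.2933 × 154/468.6495 ≈ -0.425.
|E| < 1, so demand is inelastic at this price.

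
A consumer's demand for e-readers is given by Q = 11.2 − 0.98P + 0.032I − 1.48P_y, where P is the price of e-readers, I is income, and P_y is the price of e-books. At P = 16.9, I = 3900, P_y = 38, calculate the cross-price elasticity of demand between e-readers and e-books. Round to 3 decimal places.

-0.890

Substituting, Q = 11.2 − 0.98(16.9) + 0.032(3900) − 1.48(38) = 11.2 − 16.562 + 124.8 − 56.24 = 63.198.
∂Q/∂P_y = −1.48, so E_xy = -1.48·(38/63.198) ≈ -0.890.
E_xy < 0: the goods are complements.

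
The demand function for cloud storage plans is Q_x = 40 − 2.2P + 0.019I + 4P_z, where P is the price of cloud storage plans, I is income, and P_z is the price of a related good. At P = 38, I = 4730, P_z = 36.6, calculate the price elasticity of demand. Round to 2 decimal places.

-0.43

Substituting, Q_x = 40 − 2.2(38) + 0.019(4730) + 4(36.6) = 40 − 83.6 + 89.87 + 146.4 = 192.67.
∂Q_x/∂P = −2.2, so E_p = (−2.2)·(38/192.67) ≈ -0.43.
|E_p| < 1: demand is inelastic.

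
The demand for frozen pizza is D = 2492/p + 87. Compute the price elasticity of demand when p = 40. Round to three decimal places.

At p = 40, D = 149.3.
dD/dp = −2492/p² = −1.5575.
Point elasticity E = (dD/dp)·(p/D) = -1.5575 × 40/149.3 ≈ -0.417.
|E| < 1, so demand is inelastic at this price.

-0.417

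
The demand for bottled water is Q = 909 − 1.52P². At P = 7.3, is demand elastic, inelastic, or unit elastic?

At P = 7.3, Q = 827.9992.
dQ/dP = −2·1.52·P = −22.192.
Point elasticity E = (dQ/dP)·(P/Q) = -22.192 × 7.3/827.9992 ≈ -0.196.
|E| ≈ 0.196 < 1, so demand is inelastic.

inelastic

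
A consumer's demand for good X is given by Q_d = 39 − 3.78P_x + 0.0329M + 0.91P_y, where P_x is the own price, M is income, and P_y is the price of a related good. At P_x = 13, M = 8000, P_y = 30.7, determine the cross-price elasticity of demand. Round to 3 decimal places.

0.099

At the given point, Q_d = 39 − 3.78(13) + 0.0329(8000) + 0.91(30.7) = 39 − 49.14 + 263.2 + 27.937 = 280.997.
∂Q_d/∂P_y = +0.91, so E_xy = 0.91·(30.7/280.997) ≈ 0.099.
E_xy > 0: the goods are substitutes.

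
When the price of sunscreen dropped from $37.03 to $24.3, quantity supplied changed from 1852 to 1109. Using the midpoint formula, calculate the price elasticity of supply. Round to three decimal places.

%ΔQ = (1109 − 1852)/[(1852 + 1109)/2] = -743/1480.5 ≈ -0.5019.
%ΔP = (24.3 − 37.03)/[(37.03 + 24.3)/2] = -12.73/30.665 ≈ -0.4151.
Arc elasticity E = %ΔQ/%ΔP ≈ -0.5019/-0.4151 ≈ 1.209.
|E| > 1: supply is elastic over this range.

1.209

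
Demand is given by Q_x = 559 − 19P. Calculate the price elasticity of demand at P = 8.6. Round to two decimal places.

-0.41

At P = 8.6, Q_x = 395.6.
dQ_x/dP = −19.
Point elasticity E = (dQ_x/dP)·(P/Q_x) = -19 × 8.6/395.6 ≈ -0.41.
|E| < 1, so demand is inelastic at this price.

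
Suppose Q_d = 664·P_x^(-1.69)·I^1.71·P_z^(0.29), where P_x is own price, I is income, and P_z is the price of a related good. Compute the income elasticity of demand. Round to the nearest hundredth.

For a Cobb–Douglas (constant-elasticity) form Q_d = A·I^α·…, the elasticity with respect to I equals the exponent α at every point.
Here the exponent on I is 1.71, so the income elasticity of demand is 1.71.

1.71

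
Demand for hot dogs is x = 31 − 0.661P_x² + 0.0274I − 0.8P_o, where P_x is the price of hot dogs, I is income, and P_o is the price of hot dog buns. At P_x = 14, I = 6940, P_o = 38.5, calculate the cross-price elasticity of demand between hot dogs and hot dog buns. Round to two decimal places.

Substituting, x = 31 − 0.661(14)² + 0.0274(6940) − 0.8(38.5) = 31 − 129.556 + 190.156 − 30.8 = 60.8.
∂x/∂P_o = −0.8, so E_xy = -0.8·(38.5/60.8) ≈ -0.51.
E_xy < 0: the goods are complements.

-0.51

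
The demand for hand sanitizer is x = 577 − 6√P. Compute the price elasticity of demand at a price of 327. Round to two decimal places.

At P = 327, x = 468.5012.
dx/dP = −6/(2√P) = −6/(2·18.0831).
Point elasticity E = (dx/dP)·(P/x) = -0.1659 × 327/468.5012 ≈ -0.12.
|E| < 1, so demand is inelastic at this price.

-0.12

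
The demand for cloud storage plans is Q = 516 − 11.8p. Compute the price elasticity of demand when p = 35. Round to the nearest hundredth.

-4.01

At p = 35, Q = 103.
dQ/dp = −11.8.
Point elasticity E = (dQ/dp)·(p/Q) = -11.8 × 35/103 ≈ -4.01.
|E| > 1, so demand is elastic at this price.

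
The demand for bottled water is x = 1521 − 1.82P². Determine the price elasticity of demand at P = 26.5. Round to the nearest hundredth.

-10.52

At P = 26.5, x = 242.905.
dx/dP = −2·1.82·P = −96.46.
Point elasticity E = (dx/dP)·(P/x) = -96.46 × 26.5/242.905 ≈ -10.52.
|E| > 1, so demand is elastic at this price.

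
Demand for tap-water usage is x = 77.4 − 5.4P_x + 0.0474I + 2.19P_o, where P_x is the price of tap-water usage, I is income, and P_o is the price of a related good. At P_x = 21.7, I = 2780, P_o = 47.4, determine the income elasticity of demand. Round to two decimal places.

0.67

At the given point, x = 77.4 − 5.4(21.7) + 0.0474(2780) + 2.19(47.4) = 77.4 − 117.18 + 131.772 + 103.806 = 195.798.
∂x/∂I = +0.0474, so E_I = 0.0474·(2780/195.798) ≈ 0.67.
E_I ∈ (0,1): normal good (necessity).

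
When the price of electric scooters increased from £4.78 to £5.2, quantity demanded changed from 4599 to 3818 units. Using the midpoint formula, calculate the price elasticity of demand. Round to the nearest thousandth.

-2.205

%ΔQ = (3818 − 4599)/[(4599 + 3818)/2] = -781/4208.5 ≈ -0.1856.
%ΔP = (5.2 − 4.78)/[(4.78 + 5.2)/2] = 0.42/4.99 ≈ 0.0842.
Arc elasticity E = %ΔQ/%ΔP ≈ -0.1856/0.0842 ≈ -2.205.
|E| > 1: demand is elastic over this range.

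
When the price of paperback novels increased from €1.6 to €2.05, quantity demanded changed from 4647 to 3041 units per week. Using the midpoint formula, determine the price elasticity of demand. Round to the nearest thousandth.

%Δq = (3041 − 4647)/[(4647 + 3041)/2] = -1606/3844 ≈ -0.4178.
%Δp = (2.05 − 1.6)/[(1.6 + 2.05)/2] = 0.45/1.825 ≈ 0.2466.
Arc elasticity E = %Δq/%Δp ≈ -0.4178/0.2466 ≈ -1.694.
|E| > 1: demand is elastic over this range.

-1.694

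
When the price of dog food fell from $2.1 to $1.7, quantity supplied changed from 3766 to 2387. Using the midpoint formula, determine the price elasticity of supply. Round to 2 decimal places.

2.13

%Δq = (2387 − 3766)/[(3766 + 2387)/2] = -1379/3076.5 ≈ -0.4482.
%ΔP = (1.7 − 2.1)/[(2.1 + 1.7)/2] = -0.4/1.9 ≈ -0.2105.
Arc elasticity E = %Δq/%ΔP ≈ -0.4482/-0.2105 ≈ 2.13.
|E| > 1: supply is elastic over this range.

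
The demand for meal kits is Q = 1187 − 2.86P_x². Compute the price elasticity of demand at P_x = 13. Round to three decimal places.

At P_x = 13, Q = 703.66.
dQ/dP_x = −2·2.86·P_x = −74.36.
Point elasticity E = (dQ/dP_x)·(P_x/Q) = -74.36 × 13/703.66 ≈ -1.374.
|E| > 1, so demand is elastic at this price.

-1.374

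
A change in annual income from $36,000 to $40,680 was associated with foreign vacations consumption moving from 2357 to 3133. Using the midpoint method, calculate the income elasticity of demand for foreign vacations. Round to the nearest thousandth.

2.316

%ΔQ = (3133 − 2357)/[(2357+3133)/2] = 776/2745 ≈ 0.2827.
%ΔM = (40,680 − 36,000)/[(36,000+40,680)/2] = 4680/38340 ≈ 0.1221.
E_I = %ΔQ/%ΔM ≈ 2.316.
E_I > 1: normal good (luxury).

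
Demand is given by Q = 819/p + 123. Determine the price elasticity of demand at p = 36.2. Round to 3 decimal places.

-0.155

At p = 36.2, Q = 145.6243.
dQ/dp = −819/p² = −0.625.
Point elasticity E = (dQ/dp)·(p/Q) = -0.625 × 36.2/145.6243 ≈ -0.155.
|E| < 1, so demand is inelastic at this price.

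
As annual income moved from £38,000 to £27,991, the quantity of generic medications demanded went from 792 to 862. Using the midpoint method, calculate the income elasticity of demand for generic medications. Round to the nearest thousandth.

%ΔQ = (862 − 792)/[(792+862)/2] = 70/827 ≈ 0.0846.
%ΔI = (27,991 − 38,000)/[(38,000+27,991)/2] = -10009/32995.5 ≈ -0.3033.
E_I = %ΔQ/%ΔI ≈ -0.279.
E_I < 0: inferior good.

-0.279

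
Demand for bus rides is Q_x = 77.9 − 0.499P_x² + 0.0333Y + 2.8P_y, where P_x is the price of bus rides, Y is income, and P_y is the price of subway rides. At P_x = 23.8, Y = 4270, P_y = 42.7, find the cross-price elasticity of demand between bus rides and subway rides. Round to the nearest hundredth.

2.10

Q_x = 77.9 − 0.499(23.8)² + 0.0333(4270) + 2.8(42.7) = 77.9 − 282.6536 + 142.191 + 119.56 = 56.9974.
∂Q_x/∂P_y = +2.8, so E_xy = 2.8·(42.7/56.9974) ≈ 2.10.
E_xy > 0: the goods are substitutes.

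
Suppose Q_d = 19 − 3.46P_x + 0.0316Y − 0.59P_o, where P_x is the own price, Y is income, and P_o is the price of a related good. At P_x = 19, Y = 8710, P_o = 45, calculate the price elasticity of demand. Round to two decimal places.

-0.33

Q_d = 19 − 3.46(19) + 0.0316(8710) − 0.59(45) = 19 − 65.74 + 275.236 − 26.55 = 201.946.
∂Q_d/∂P_x = −3.46, so E_p = (−3.46)·(19/201.946) ≈ -0.33.
|E_p| < 1: demand is inelastic.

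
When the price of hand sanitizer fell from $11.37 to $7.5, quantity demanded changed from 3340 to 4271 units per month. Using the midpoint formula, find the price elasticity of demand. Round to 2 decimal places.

%ΔQ = (4271 − 3340)/[(3340 + 4271)/2] = 931/3805.5 ≈ 0.2446.
%ΔP = (7.5 − 11.37)/[(11.37 + 7.5)/2] = -3.87/9.435 ≈ -0.4102.
Arc elasticity E = %ΔQ/%ΔP ≈ 0.2446/-0.4102 ≈ -0.60.
|E| < 1: demand is inelastic over this range.

-0.60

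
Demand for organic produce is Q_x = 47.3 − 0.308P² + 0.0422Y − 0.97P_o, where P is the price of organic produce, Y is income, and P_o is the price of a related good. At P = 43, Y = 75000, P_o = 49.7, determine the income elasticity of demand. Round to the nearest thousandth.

First evaluate Q_x: 47.3 − 0.308(43)² + 0.0422(75000) − 0.97(49.7) = 47.3 − 569.492 + 3165 − 48.209 = 2594.599.
∂Q_x/∂Y = +0.0422, so E_I = 0.0422·(75000/2594.599) ≈ 1.220.
E_I > 1: normal good (luxury).

1.220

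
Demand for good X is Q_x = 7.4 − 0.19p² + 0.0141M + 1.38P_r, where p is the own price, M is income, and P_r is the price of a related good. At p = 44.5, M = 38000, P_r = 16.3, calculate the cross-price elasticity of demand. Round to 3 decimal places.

0.119

Q_x = 7.4 − 0.19(44.5)² + 0.0141(38000) + 1.38(16.3) = 7.4 − 376.2475 + 535.8 + 22.494 = 189.4465.
∂Q_x/∂P_r = +1.38, so E_xy = 1.38·(16.3/189.4465) ≈ 0.119.
E_xy > 0: the goods are substitutes.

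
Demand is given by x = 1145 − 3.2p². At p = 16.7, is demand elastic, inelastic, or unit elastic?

At p = 16.7, x = 252.552.
dx/dp = −2·3.2·p = −106.88.
Point elasticity E = (dx/dp)·(p/x) = -106.88 × 16.7/252.552 ≈ -7.067.
|E| ≈ 7.067 > 1, so demand is elastic.

elastic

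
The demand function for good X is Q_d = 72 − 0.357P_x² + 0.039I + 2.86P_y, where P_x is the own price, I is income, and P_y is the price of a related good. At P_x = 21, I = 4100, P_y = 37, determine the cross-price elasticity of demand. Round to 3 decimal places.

0.587

Q_d = 72 − 0.357(21)² + 0.039(4100) + 2.86(37) = 72 − 157.437 + 159.9 + 105.82 = 180.283.
∂Q_d/∂P_y = +2.86, so E_xy = 2.86·(37/180.283) ≈ 0.587.
E_xy > 0: the goods are substitutes.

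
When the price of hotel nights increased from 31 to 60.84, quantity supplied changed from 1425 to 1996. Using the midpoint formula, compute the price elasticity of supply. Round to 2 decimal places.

%ΔQ = (1996 − 1425)/[(1425 + 1996)/2] = 571/1710.5 ≈ 0.3338.
%ΔP = (60.84 − 31)/[(31 + 60.84)/2] = 29.84/45.92 ≈ 0.6498.
Arc elasticity E = %ΔQ/%ΔP ≈ 0.3338/0.6498 ≈ 0.51.
|E| < 1: supply is inelastic over this range.

0.51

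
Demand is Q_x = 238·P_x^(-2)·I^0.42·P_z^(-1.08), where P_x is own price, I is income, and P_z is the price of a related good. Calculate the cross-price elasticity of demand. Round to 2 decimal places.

-1.08

For a Cobb–Douglas (constant-elasticity) form Q_x = A·P_z^α·…, the elasticity with respect to P_z equals the exponent α at every point.
Here the exponent on P_z is -1.08, so the cross-price elasticity of demand is -1.08.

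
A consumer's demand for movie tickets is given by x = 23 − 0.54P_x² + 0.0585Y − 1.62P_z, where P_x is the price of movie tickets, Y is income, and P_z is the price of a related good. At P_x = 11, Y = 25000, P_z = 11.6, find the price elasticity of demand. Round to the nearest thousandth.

-0.093

First evaluate x: 23 − 0.54(11)² + 0.0585(25000) − 1.62(11.6) = 23 − 65.34 + 1462.5 − 18.792 = 1401.368.
∂x/∂P_x = −2·0.54·P_x = -11.88, so E_p = -11.88·(11/1401.368) ≈ -0.093.
|E_p| < 1: demand is inelastic.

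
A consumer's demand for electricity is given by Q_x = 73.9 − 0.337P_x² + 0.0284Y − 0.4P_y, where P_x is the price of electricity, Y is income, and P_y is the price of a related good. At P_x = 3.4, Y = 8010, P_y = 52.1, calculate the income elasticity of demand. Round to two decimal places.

Q_x = 73.9 − 0.337(3.4)² + 0.0284(8010) − 0.4(52.1) = 73.9 − 3.8957 + 227.484 − 20.84 = 276.6483.
∂Q_x/∂Y = +0.0284, so E_I = 0.0284·(8010/276.6483) ≈ 0.82.
E_I ∈ (0,1): normal good (necessity).

0.82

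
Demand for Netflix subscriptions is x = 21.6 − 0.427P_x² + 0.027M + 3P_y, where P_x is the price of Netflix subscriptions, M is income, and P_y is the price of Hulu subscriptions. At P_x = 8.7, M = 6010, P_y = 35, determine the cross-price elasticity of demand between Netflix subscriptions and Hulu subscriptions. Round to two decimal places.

0.41

Evaluating quantity at (P_x, M, P_y) gives x = 21.6 − 0.427(8.7)² + 0.027(6010) + 3(35) = 21.6 − 32.3196 + 162.27 + 105 = 256.5504.
∂x/∂P_y = +3, so E_xy = 3·(35/256.5504) ≈ 0.41.
E_xy > 0: the goods are substitutes.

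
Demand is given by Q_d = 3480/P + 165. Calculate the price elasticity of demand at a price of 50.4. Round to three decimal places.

-0.295

At P = 50.4, Q_d = 234.0476.
dQ_d/dP = −3480/P² = −1.37.
Point elasticity E = (dQ_d/dP)·(P/Q_d) = -1.37 × 50.4/234.0476 ≈ -0.295.
|E| < 1, so demand is inelastic at this price.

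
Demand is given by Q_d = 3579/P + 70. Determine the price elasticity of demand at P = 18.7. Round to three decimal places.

-0.732

At P = 18.7, Q_d = 261.3904.
dQ_d/dP = −3579/P² = −10.2348.
Point elasticity E = (dQ_d/dP)·(P/Q_d) = -10.2348 × 18.7/261.3904 ≈ -0.732.
|E| < 1, so demand is inelastic at this price.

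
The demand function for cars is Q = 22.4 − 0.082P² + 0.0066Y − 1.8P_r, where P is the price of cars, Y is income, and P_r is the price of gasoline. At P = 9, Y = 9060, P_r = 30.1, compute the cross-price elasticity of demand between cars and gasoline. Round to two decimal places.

-2.53

Evaluating quantity at (P, Y, P_r) gives Q = 22.4 − 0.082(9)² + 0.0066(9060) − 1.8(30.1) = 22.4 − 6.642 + 59.796 − 54.18 = 21.374.
∂Q/∂P_r = −1.8, so E_xy = -1.8·(30.1/21.374) ≈ -2.53.
E_xy < 0: the goods are complements.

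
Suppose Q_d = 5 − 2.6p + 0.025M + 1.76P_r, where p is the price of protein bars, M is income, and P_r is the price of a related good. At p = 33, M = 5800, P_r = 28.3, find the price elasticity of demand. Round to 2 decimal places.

-0.75

Substituting, Q_d = 5 − 2.6(33) + 0.025(5800) + 1.76(28.3) = 5 − 85.8 + 145 + 49.808 = 114.008.
∂Q_d/∂p = −2.6, so E_p = (−2.6)·(33/114.008) ≈ -0.75.
|E_p| < 1: demand is inelastic.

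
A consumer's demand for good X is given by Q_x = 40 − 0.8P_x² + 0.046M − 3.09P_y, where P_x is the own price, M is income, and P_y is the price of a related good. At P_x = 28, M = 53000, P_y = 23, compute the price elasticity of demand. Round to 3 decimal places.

-0.705

Substituting, Q_x = 40 − 0.8(28)² + 0.046(53000) − 3.09(23) = 40 − 627.2 + 2438 − 71.07 = 1779.73.
∂Q_x/∂P_x = −2·0.8·P_x = -44.8, so E_p = -44.8·(28/1779.73) ≈ -0.705.
|E_p| < 1: demand is inelastic.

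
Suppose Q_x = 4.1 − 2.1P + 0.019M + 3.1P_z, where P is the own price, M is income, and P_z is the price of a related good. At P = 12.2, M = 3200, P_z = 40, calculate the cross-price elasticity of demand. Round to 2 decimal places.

0.76

Substituting, Q_x = 4.1 − 2.1(12.2) + 0.019(3200) + 3.1(40) = 4.1 − 25.62 + 60.8 + 124 = 163.28.
∂Q_x/∂P_z = +3.1, so E_xy = 3.1·(40/163.28) ≈ 0.76.
E_xy > 0: the goods are substitutes.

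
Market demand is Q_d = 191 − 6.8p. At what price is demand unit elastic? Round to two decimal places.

14.04

For linear demand Q_d = a − bp, E = −bp/(a − bp). |E| = 1 ⇒ bp = a − bp ⇒ p = a/(2b).
p = 191/(2·6.8) ≈ 14.04.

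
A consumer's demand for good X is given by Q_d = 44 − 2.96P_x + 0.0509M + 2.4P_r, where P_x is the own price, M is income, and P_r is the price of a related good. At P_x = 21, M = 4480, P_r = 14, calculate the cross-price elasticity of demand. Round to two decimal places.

At the given point, Q_d = 44 − 2.96(21) + 0.0509(4480) + 2.4(14) = 44 − 62.16 + 228.032 + 33.6 = 243.472.
∂Q_d/∂P_r = +2.4, so E_xy = 2.4·(14/243.472) ≈ 0.14.
E_xy > 0: the goods are substitutes.

0.14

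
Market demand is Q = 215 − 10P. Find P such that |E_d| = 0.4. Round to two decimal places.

6.14

Set −bP/(a − bP) = −0.4 ⇒ bP = 0.4(a − bP) ⇒ bP(1+0.4) = 0.4·a.
P = 0.4·215/(10·1.4) ≈ 6.14.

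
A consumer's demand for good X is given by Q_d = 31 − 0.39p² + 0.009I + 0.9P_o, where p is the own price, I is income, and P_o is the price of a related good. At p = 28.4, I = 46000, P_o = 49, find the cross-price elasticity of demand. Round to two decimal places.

0.25

Q_d = 31 − 0.39(28.4)² + 0.009(46000) + 0.9(49) = 31 − 314.5584 + 414 + 44.1 = 174.5416.
∂Q_d/∂P_o = +0.9, so E_xy = 0.9·(49/174.5416) ≈ 0.25.
E_xy > 0: the goods are substitutes.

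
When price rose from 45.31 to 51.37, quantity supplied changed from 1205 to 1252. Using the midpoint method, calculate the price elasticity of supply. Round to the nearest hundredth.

0.31

%Δq = (1252 − 1205)/[(1205 + 1252)/2] = 47/1228.5 ≈ 0.0383.
%ΔP = (51.37 − 45.31)/[(45.31 + 51.37)/2] = 6.06/48.34 ≈ 0.1254.
Arc elasticity E = %Δq/%ΔP ≈ 0.0383/0.1254 ≈ 0.31.
|E| < 1: supply is inelastic over this range.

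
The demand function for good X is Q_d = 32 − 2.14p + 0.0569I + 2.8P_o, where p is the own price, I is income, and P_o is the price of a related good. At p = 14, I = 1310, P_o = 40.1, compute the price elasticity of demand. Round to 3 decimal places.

-0.159

First evaluate Q_d: 32 − 2.14(14) + 0.0569(1310) + 2.8(40.1) = 32 − 29.96 + 74.539 + 112.28 = 188.859.
∂Q_d/∂p = −2.14, so E_p = (−2.14)·(14/188.859) ≈ -0.159.
|E_p| < 1: demand is inelastic.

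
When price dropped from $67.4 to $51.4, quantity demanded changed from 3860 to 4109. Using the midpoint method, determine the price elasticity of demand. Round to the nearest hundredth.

-0.23

%Δq = (4109 − 3860)/[(3860 + 4109)/2] = 249/3984.5 ≈ 0.0625.
%Δp = (51.4 − 67.4)/[(67.4 + 51.4)/2] = -16/59.4 ≈ -0.2694.
Arc elasticity E = %Δq/%Δp ≈ 0.0625/-0.2694 ≈ -0.23.
|E| < 1: demand is inelastic over this range.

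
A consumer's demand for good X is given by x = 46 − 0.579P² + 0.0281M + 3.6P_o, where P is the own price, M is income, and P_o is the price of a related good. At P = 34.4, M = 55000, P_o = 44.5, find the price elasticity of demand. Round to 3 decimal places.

x = 46 − 0.579(34.4)² + 0.0281(55000) + 3.6(44.5) = 46 − 685.1654 + 1545.5 + 160.2 = 1066.5346.
∂x/∂P = −2·0.579·P = -39.8352, so E_p = -39.8352·(34.4/1066.5346) ≈ -1.285.
|E_p| > 1: demand is elastic.

-1.285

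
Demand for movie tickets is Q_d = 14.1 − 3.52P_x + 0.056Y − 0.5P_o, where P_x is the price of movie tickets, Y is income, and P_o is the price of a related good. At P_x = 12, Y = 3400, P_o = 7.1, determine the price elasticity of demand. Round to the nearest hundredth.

-0.27

First evaluate Q_d: 14.1 − 3.52(12) + 0.056(3400) − 0.5(7.1) = 14.1 − 42.24 + 190.4 − 3.55 = 158.71.
∂Q_d/∂P_x = −3.52, so E_p = (−3.52)·(12/158.71) ≈ -0.27.
|E_p| < 1: demand is inelastic.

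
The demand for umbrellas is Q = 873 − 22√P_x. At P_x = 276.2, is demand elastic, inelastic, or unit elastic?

inelastic

At P_x = 276.2, Q = 507.3761.
dQ/dP_x = −22/(2√P_x) = −22/(2·16.6193).
Point elasticity E = (dQ/dP_x)·(P_x/Q) = -0.6619 × 276.2/507.3761 ≈ -0.360.
|E| ≈ 0.360 < 1, so demand is inelastic.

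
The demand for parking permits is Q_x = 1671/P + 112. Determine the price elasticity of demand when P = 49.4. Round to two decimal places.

-0.23

At P = 49.4, Q_x = 145.8259.
dQ_x/dP = −1671/P² = −0.6847.
Point elasticity E = (dQ_x/dP)·(P/Q_x) = -0.6847 × 49.4/145.8259 ≈ -0.23.
|E| < 1, so demand is inelastic at this price.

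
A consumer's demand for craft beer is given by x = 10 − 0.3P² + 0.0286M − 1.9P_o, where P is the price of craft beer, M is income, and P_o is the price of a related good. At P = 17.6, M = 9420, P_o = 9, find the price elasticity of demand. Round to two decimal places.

Evaluating quantity at (P, M, P_o) gives x = 10 − 0.3(17.6)² + 0.0286(9420) − 1.9(9) = 10 − 92.928 + 269.412 − 17.1 = 169.384.
∂x/∂P = −2·0.3·P = -10.56, so E_p = -10.56·(17.6/169.384) ≈ -1.10.
|E_p| > 1: demand is elastic.

-1.10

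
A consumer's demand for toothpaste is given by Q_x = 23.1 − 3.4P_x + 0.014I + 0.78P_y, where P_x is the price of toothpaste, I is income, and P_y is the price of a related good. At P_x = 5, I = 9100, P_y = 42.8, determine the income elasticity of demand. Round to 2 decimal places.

0.76

First evaluate Q_x: 23.1 − 3.4(5) + 0.014(9100) + 0.78(42.8) = 23.1 − 17 + 127.4 + 33.384 = 166.884.
∂Q_x/∂I = +0.014, so E_I = 0.014·(9100/166.884) ≈ 0.76.
E_I ∈ (0,1): normal good (necessity).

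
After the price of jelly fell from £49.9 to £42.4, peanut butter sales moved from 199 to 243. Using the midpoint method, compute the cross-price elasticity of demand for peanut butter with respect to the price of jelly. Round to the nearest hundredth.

-1.23

%ΔQ_x = (243 − 199)/[(199+243)/2] = 44/221 ≈ 0.1991.
%ΔP_y = (42.4 − 49.9)/[(49.9+42.4)/2] ≈ -0.1625.
E_xy = 0.1991/-0.1625 ≈ -1.23.
E_xy < 0, so peanut butter and jelly are complements.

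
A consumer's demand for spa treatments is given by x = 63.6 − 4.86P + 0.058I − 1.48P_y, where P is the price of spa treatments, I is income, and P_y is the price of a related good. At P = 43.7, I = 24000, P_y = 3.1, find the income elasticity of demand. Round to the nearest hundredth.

1.12

First evaluate x: 63.6 − 4.86(43.7) + 0.058(24000) − 1.48(3.1) = 63.6 − 212.382 + 1392 − 4.588 = 1238.63.
∂x/∂I = +0.058, so E_I = 0.058·(24000/1238.63) ≈ 1.12.
E_I > 1: normal good (luxury).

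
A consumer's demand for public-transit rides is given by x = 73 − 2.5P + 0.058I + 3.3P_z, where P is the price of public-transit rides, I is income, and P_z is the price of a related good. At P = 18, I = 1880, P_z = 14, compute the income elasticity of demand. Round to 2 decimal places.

0.60

At the given point, x = 73 − 2.5(18) + 0.058(1880) + 3.3(14) = 73 − 45 + 109.04 + 46.2 = 183.24.
∂x/∂I = +0.058, so E_I = 0.058·(1880/183.24) ≈ 0.60.
E_I ∈ (0,1): normal good (necessity).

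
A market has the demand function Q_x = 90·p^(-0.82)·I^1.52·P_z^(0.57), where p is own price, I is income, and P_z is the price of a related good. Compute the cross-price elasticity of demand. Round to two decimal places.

For a Cobb–Douglas (constant-elasticity) form Q_x = A·P_z^α·…, the elasticity with respect to P_z equals the exponent α at every point.
Here the exponent on P_z is 0.57, so the cross-price elasticity of demand is 0.57.

0.57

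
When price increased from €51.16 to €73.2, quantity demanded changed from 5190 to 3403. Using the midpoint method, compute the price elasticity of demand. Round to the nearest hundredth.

%ΔQ = (3403 − 5190)/[(5190 + 3403)/2] = -1787/4296.5 ≈ -0.4159.
%Δp = (73.2 − 51.16)/[(51.16 + 73.2)/2] = 22.04/62.18 ≈ 0.3545.
Arc elasticity E = %ΔQ/%Δp ≈ -0.4159/0.3545 ≈ -1.17.
|E| > 1: demand is elastic over this range.

-1.17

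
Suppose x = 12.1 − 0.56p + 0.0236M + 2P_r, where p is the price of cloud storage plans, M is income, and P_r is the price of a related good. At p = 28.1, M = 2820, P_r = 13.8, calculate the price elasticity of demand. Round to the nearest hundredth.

-0.17

Evaluating quantity at (p, M, P_r) gives x = 12.1 − 0.56(28.1) + 0.0236(2820) + 2(13.8) = 12.1 − 15.736 + 66.552 + 27.6 = 90.516.
∂x/∂p = −0.56, so E_p = (−0.56)·(28.1/90.516) ≈ -0.17.
|E_p| < 1: demand is inelastic.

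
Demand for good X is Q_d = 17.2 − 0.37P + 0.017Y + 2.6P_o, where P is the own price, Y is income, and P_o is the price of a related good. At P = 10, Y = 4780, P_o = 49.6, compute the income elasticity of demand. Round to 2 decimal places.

0.36

First evaluate Q_d: 17.2 − 0.37(10) + 0.017(4780) + 2.6(49.6) = 17.2 − 3.7 + 81.26 + 128.96 = 223.72.
∂Q_d/∂Y = +0.017, so E_I = 0.017·(4780/223.72) ≈ 0.36.
E_I ∈ (0,1): normal good (necessity).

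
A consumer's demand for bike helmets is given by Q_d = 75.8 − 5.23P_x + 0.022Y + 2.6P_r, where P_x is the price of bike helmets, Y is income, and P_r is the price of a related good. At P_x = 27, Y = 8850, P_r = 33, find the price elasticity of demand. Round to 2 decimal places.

-0.66

Q_d = 75.8 − 5.23(27) + 0.022(8850) + 2.6(33) = 75.8 − 141.21 + 194.7 + 85.8 = 215.09.
∂Q_d/∂P_x = −5.23, so E_p = (−5.23)·(27/215.09) ≈ -0.66.
|E_p| < 1: demand is inelastic.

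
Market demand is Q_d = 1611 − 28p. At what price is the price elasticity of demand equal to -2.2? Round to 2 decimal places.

Set −bp/(a − bp) = −2.2 ⇒ bp = 2.2(a − bp) ⇒ bp(1+2.2) = 2.2·a.
p = 2.2·1611/(28·3.2) ≈ 39.56.

39.56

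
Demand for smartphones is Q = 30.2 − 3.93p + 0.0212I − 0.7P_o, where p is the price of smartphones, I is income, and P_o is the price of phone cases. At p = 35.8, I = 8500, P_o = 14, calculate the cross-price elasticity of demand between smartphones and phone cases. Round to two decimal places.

Q = 30.2 − 3.93(35.8) + 0.0212(8500) − 0.7(14) = 30.2 − 140.694 + 180.2 − 9.8 = 59.906.
∂Q/∂P_o = −0.7, so E_xy = -0.7·(14/59.906) ≈ -0.16.
E_xy < 0: the goods are complements.

-0.16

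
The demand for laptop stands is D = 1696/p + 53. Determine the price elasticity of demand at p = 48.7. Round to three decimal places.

-0.397

At p = 48.7, D = 87.8255.
dD/dp = −1696/p² = −0.7151.
Point elasticity E = (dD/dp)·(p/D) = -0.7151 × 48.7/87.8255 ≈ -0.397.
|E| < 1, so demand is inelastic at this price.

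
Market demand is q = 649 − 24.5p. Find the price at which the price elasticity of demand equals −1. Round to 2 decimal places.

For linear demand q = a − bp, E = −bp/(a − bp). |E| = 1 ⇒ bp = a − bp ⇒ p = a/(2b).
p = 649/(2·24.5) ≈ 13.24.

13.24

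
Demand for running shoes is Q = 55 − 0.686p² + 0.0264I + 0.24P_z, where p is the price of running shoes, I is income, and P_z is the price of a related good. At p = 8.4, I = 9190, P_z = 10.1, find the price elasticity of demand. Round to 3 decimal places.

-0.385

Substituting, Q = 55 − 0.686(8.4)² + 0.0264(9190) + 0.24(10.1) = 55 − 48.4042 + 242.616 + 2.424 = 251.6358.
∂Q/∂p = −2·0.686·p = -11.5248, so E_p = -11.5248·(8.4/251.6358) ≈ -0.385.
|E_p| < 1: demand is inelastic.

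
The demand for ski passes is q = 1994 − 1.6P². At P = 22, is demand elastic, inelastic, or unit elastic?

elastic

At P = 22, q = 1219.6.
dq/dP = −2·1.6·P = −70.4.
Point elasticity E = (dq/dP)·(P/q) = -70.4 × 22/1219.6 ≈ -1.270.
|E| ≈ 1.270 > 1, so demand is elastic.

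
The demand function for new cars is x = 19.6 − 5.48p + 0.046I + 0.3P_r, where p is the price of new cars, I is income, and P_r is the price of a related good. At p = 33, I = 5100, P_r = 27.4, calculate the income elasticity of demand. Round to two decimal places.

Substituting, x = 19.6 − 5.48(33) + 0.046(5100) + 0.3(27.4) = 19.6 − 180.84 + 234.6 + 8.22 = 81.58.
∂x/∂I = +0.046, so E_I = 0.046·(5100/81.58) ≈ 2.88.
E_I > 1: normal good (luxury).

2.88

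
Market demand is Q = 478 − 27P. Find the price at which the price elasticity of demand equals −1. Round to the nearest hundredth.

8.85

For linear demand Q = a − bP, E = −bP/(a − bP). |E| = 1 ⇒ bP = a − bP ⇒ P = a/(2b).
P = 478/(2·27) ≈ 8.85.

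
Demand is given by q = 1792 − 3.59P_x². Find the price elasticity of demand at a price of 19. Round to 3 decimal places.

-5.226

At P_x = 19, q = 496.01.
dq/dP_x = −2·3.59·P_x = −136.42.
Point elasticity E = (dq/dP_x)·(P_x/q) = -136.42 × 19/496.01 ≈ -5.226.
|E| > 1, so demand is elastic at this price.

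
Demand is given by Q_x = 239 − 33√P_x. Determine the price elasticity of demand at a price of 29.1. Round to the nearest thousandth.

At P_x = 29.1, Q_x = 60.9834.
dQ_x/dP_x = −33/(2√P_x) = −33/(2·5.3944).
Point elasticity E = (dQ_x/dP_x)·(P_x/Q_x) = -3.0587 × 29.1/60.9834 ≈ -1.460.
|E| > 1, so demand is elastic at this price.

-1.460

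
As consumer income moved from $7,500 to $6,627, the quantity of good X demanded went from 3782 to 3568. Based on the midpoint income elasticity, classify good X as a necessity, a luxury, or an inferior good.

necessity

%ΔQ = (3568 − 3782)/[(3782+3568)/2] = -214/3675 ≈ -0.0582.
%ΔM = (6,627 − 7,500)/[(7,500+6,627)/2] = -873/7063.5 ≈ -0.1236.
E_I = %ΔQ/%ΔM ≈ 0.471.
E_I ∈ (0,1): normal good (necessity).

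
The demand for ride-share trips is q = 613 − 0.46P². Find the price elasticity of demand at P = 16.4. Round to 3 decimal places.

-0.506

At P = 16.4, q = 489.2784.
dq/dP = −2·0.46·P = −15.088.
Point elasticity E = (dq/dP)·(P/q) = -15.088 × 16.4/489.2784 ≈ -0.506.
|E| < 1, so demand is inelastic at this price.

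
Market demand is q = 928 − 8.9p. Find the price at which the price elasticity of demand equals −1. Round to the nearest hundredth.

52.13

For linear demand q = a − bp, E = −bp/(a − bp). |E| = 1 ⇒ bp = a − bp ⇒ p = a/(2b).
p = 928/(2·8.9) ≈ 52.13.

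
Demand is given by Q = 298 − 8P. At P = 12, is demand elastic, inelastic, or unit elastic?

inelastic

At P = 12, Q = 202.
dQ/dP = −8.
Point elasticity E = (dQ/dP)·(P/Q) = -8 × 12/202 ≈ -0.475.
|E| ≈ 0.475 < 1, so demand is inelastic.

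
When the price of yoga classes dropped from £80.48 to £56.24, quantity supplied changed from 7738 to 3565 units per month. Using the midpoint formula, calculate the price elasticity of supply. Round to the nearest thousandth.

2.082

%Δq = (3565 − 7738)/[(7738 + 3565)/2] = -4173/5651.5 ≈ -0.7384.
%ΔP = (56.24 − 80.48)/[(80.48 + 56.24)/2] = -24.24/68.36 ≈ -0.3546.
Arc elasticity E = %Δq/%ΔP ≈ -0.7384/-0.3546 ≈ 2.082.
|E| > 1: supply is elastic over this range.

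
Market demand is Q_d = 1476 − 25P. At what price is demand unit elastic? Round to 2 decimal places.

For linear demand Q_d = a − bP, E = −bP/(a − bP). |E| = 1 ⇒ bP = a − bP ⇒ P = a/(2b).
P = 1476/(2·25) = 29.52.

29.52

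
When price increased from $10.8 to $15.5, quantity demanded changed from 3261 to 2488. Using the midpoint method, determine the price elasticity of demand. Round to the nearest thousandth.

%Δq = (2488 − 3261)/[(3261 + 2488)/2] = -773/2874.5 ≈ -0.2689.
%ΔP = (15.5 − 10.8)/[(10.8 + 15.5)/2] = 4.7/13.15 ≈ 0.3574.
Arc elasticity E = %Δq/%ΔP ≈ -0.2689/0.3574 ≈ -0.752.
|E| < 1: demand is inelastic over this range.

-0.752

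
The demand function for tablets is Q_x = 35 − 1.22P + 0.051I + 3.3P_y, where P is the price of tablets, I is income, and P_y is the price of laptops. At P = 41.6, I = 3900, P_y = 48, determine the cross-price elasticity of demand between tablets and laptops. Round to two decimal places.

0.46

Substituting, Q_x = 35 − 1.22(41.6) + 0.051(3900) + 3.3(48) = 35 − 50.752 + 198.9 + 158.4 = 341.548.
∂Q_x/∂P_y = +3.3, so E_xy = 3.3·(48/341.548) ≈ 0.46.
E_xy > 0: the goods are substitutes.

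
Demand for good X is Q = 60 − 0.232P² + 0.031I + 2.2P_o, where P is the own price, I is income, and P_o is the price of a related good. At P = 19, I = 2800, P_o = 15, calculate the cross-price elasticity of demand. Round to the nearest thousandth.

Q = 60 − 0.232(19)² + 0.031(2800) + 2.2(15) = 60 − 83.752 + 86.8 + 33 = 96.048.
∂Q/∂P_o = +2.2, so E_xy = 2.2·(15/96.048) ≈ 0.344.
E_xy > 0: the goods are substitutes.

0.344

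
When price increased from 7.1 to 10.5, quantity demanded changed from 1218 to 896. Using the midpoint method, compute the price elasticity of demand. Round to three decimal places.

%ΔQ = (896 − 1218)/[(1218 + 896)/2] = -322/1057 ≈ -0.3046.
%Δp = (10.5 − 7.1)/[(7.1 + 10.5)/2] = 3.4/8.8 ≈ 0.3864.
Arc elasticity E = %ΔQ/%Δp ≈ -0.3046/0.3864 ≈ -0.788.
|E| < 1: demand is inelastic over this range.

-0.788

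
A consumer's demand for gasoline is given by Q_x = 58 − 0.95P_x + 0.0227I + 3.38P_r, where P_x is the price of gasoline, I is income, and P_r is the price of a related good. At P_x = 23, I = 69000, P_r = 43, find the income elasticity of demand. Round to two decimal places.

0.90

First evaluate Q_x: 58 − 0.95(23) + 0.0227(69000) + 3.38(43) = 58 − 21.85 + 1566.3 + 145.34 = 1747.79.
∂Q_x/∂I = +0.0227, so E_I = 0.0227·(69000/1747.79) ≈ 0.90.
E_I ∈ (0,1): normal good (necessity).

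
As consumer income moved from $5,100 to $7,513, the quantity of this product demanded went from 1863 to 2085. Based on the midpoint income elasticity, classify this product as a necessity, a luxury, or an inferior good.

necessity

%ΔQ = (2085 − 1863)/[(1863+2085)/2] = 222/1974 ≈ 0.1125.
%ΔI = (7,513 − 5,100)/[(5,100+7,513)/2] = 2413/6306.5 ≈ 0.3826.
E_I = %ΔQ/%ΔI ≈ 0.294.
E_I ∈ (0,1): normal good (necessity).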